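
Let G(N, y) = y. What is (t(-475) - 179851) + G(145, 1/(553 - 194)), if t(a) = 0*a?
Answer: -64566508/359 ≈ -1.7985e+5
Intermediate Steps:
t(a) = 0
(t(-475) - 179851) + G(145, 1/(553 - 194)) = (0 - 179851) + 1/(553 - 194) = -179851 + 1/359 = -64566508/359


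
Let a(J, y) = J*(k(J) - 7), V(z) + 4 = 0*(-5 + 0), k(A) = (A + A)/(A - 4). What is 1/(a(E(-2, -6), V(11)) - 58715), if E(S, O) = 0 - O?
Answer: -1/58721 ≈ -1.7030e-5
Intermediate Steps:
k(A) = 2*A/(-4 + A) (k(A) = (2*A)/(-4 + A) = 2*A/(-4 + A))
E(S, O) = -O
V(z) = -4 (V(z) = -4 + 0*(-5 + 0) = -4 + 0*(-5) = -4 + 0 = -4)
a(J, y) = J*(-7 + 2*J/(-4 + J)) (a(J, y) = J*(2*J/(-4 + J) - 7) = J*(-7 + 2*J/(-4 + J)))
1/(a(E(-2, -6), V(11)) - 58715) = 1/((-1*(-6))*(28 - (-5)*(-6))/(-4 - 1*(-6)) - 58715) = 1/(6*(28 - 5*6)/(-4 + 6) - 58715) = 1/(6*(28 - 30)/2 - 58715) = 1/(6*(1/2)*(-2) - 58715) = 1/(-6 - 58715) = 1/(-58721) = -1/58721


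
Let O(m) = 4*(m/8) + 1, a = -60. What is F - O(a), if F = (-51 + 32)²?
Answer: 390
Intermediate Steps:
O(m) = 1 + m/2 (O(m) = 4*(m*(⅛)) + 1 = 4*(m/8) + 1 = m/2 + 1 = 1 + m/2)
F = 361 (F = (-19)² = 361)
F - O(a) = 361 - (1 + (½)*(-60)) = 361 - (1 - 30) = 361 - 1*(-29) = 361 + 29 = 390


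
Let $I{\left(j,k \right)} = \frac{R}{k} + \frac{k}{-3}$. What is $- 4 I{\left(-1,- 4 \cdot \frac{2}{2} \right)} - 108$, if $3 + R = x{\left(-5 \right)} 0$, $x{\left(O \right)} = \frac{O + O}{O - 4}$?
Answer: $- \frac{349}{3} \approx -116.33$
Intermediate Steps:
$x{\left(O \right)} = \frac{2 O}{-4 + O}$
$R = -3$ ($R = -3 + 2 \left(-5\right) \frac{1}{-4 - 5} \cdot 0 = -3 + 2 \left(-5\right) \frac{1}{-9} \cdot 0 = -3 + 2 \left(-5\right) \left(- \frac{1}{9}\right) 0 = -3 + \frac{10}{9} \cdot 0 = -3 + 0 = -3$)
$I{\left(j,k \right)} = - \frac{3}{k} - \frac{k}{3}$ ($I{\left(j,k \right)} = - \frac{3}{k} + \frac{k}{-3} = - \frac{3}{k} + k \left(- \frac{1}{3}\right) = - \frac{3}{k} - \frac{k}{3}$)
$- 4 I{\left(-1,- 4 \cdot \frac{2}{2} \right)} - 108 = - 4 \left(- \frac{3}{\left(-4\right) \frac{2}{2}} - \frac{\left(-4\right) \frac{2}{2}}{3}\right) - 108 = - 4 \left(- \frac{3}{\left(-4\right) 2 \cdot \frac{1}{2}} - \frac{\left(-4\right) 2 \cdot \frac{1}{2}}{3}\right) - 108 = - 4 \left(- \frac{3}{\left(-4\right) 1} - \frac{\left(-4\right) 1}{3}\right) - 108 = - 4 \left(- \frac{3}{-4} - - \frac{4}{3}\right) - 108 = - 4 \left(\left(-3\right) \left(- \frac{1}{4}\right) + \frac{4}{3}\right) - 108 = - 4 \left(\frac{3}{4} + \frac{4}{3}\right) - 108 = \left(-4\right) \frac{25}{12} - 108 = - \frac{25}{3} - 108 = - \frac{349}{3}$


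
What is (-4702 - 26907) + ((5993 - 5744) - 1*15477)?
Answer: -46837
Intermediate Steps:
(-4702 - 26907) + ((5993 - 5744) - 1*15477) = -31609 + (249 - 15477) = -31609 - 15228 = -46837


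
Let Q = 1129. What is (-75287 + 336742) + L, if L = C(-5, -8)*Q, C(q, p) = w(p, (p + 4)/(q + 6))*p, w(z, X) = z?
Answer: 333711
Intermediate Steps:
C(q, p) = p² (C(q, p) = p*p = p²)
L = 72256 (L = (-8)²*1129 = 64*1129 = 72256)
(-75287 + 336742) + L = (-75287 + 336742) + 72256 = 261455 + 72256 = 333711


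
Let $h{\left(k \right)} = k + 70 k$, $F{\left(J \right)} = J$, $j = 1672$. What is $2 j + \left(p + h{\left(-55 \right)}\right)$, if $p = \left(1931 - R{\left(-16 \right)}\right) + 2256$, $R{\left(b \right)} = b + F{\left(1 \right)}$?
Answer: $3641$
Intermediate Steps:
$R{\left(b \right)} = 1 + b$ ($R{\left(b \right)} = b + 1 = 1 + b$)
$h{\left(k \right)} = 71 k$
$p = 4202$ ($p = \left(1931 - \left(1 - 16\right)\right) + 2256 = \left(1931 - -15\right) + 2256 = \left(1931 + 15\right) + 2256 = 1946 + 2256 = 4202$)
$2 j + \left(p + h{\left(-55 \right)}\right) = 2 \cdot 1672 + \left(4202 + 71 \left(-55\right)\right) = 3344 + \left(4202 - 3905\right) = 3344 + 297 = 3641$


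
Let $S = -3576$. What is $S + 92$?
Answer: $-3484$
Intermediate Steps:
$S + 92 = -3576 + 92 = -3484$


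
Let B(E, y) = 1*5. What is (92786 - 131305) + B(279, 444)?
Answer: -38514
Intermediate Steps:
B(E, y) = 5
(92786 - 131305) + B(279, 444) = (92786 - 131305) + 5 = -38519 + 5 = -38514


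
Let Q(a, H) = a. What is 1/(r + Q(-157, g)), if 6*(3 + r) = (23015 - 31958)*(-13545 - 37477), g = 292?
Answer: 1/76048131 ≈ 1.3150e-8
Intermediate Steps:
r = 76048288 (r = -3 + ((23015 - 31958)*(-13545 - 37477))/6 = -3 + (-8943*(-51022))/6 = -3 + (1/6)*456289746 = -3 + 76048291 = 76048288)
1/(r + Q(-157, g)) = 1/(76048288 - 157) = 1/76048131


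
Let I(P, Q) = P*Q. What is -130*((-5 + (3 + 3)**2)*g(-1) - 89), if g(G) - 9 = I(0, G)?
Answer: -24700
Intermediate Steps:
g(G) = 9 (g(G) = 9 + 0*G = 9 + 0 = 9)
-130*((-5 + (3 + 3)**2)*g(-1) - 89) = -130*((-5 + (3 + 3)**2)*9 - 89) = -130*((-5 + 6**2)*9 - 89) = -130*((-5 + 36)*9 - 89) = -130*(31*9 - 89) = -130*(279 - 89) = -130*190 = -24700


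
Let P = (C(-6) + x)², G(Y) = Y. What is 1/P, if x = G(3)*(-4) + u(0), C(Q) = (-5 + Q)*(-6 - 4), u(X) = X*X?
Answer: 1/9604 ≈ 0.00010412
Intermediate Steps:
u(X) = X²
C(Q) = 50 - 10*Q (C(Q) = (-5 + Q)*(-10) = 50 - 10*Q)
x = -12 (x = 3*(-4) + 0² = -12 + 0 = -12)
P = 9604 (P = ((50 - 10*(-6)) - 12)² = ((50 + 60) - 12)² = (110 - 12)² = 98² = 9604)
1/P = 1/9604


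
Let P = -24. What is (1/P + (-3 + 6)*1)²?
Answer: 5041/576 ≈ 8.7517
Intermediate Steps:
(1/P + (-3 + 6)*1)² = (1/(-24) + (-3 + 6)*1)² = (-1/24 + 3*1)² = (-1/24 + 3)² = (71/24)² = 5041/576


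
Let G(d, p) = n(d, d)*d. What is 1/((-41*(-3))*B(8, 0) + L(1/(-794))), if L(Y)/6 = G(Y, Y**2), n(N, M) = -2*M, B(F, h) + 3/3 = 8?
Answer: 157609/135701346 ≈ 0.0011614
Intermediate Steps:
B(F, h) = 7 (B(F, h) = -1 + 8 = 7)
G(d, p) = -2*d**2 (G(d, p) = (-2*d)*d = -2*d**2)
L(Y) = -12*Y**2 (L(Y) = 6*(-2*Y**2) = -12*Y**2)
1/((-41*(-3))*B(8, 0) + L(1/(-794))) = 1/(-41*(-3)*7 - 12*(1/(-794))**2) = 1/(123*7 - 12*(-1/794)**2) = 1/(861 - 12*1/630436) = 1/(861 - 3/157609) = 1/(135701346/157609) = 157609/135701346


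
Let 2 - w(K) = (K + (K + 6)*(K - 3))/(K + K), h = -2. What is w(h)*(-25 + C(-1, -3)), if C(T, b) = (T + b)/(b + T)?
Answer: 84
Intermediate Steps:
C(T, b) = 1 (C(T, b) = (T + b)/(T + b) = 1)
w(K) = 2 - (K + (-3 + K)*(6 + K))/(2*K) (w(K) = 2 - (K + (K + 6)*(K - 3))/(K + K) = 2 - (K + (6 + K)*(-3 + K))/(2*K) = 2 - (K + (-3 + K)*(6 + K))*1/(2*K) = 2 - (K + (-3 + K)*(6 + K))/(2*K))
w(h)*(-25 + C(-1, -3)) = (9/(-2) - 1/2*(-2))*(-25 + 1) = (9*(-1/2) + 1)*(-24) = (-9/2 + 1)*(-24) = -7/2*(-24) = 84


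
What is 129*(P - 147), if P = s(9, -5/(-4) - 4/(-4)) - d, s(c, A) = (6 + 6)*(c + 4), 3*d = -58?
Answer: 3655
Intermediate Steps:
d = -58/3 (d = (⅓)*(-58) = -58/3 ≈ -19.333)
s(c, A) = 48 + 12*c (s(c, A) = 12*(4 + c) = 48 + 12*c)
P = 526/3 (P = (48 + 12*9) - 1*(-58/3) = (48 + 108) + 58/3 = 156 + 58/3 = 526/3 ≈ 175.33)
129*(P - 147) = 129*(526/3 - 147) = 129*(85/3) = 3655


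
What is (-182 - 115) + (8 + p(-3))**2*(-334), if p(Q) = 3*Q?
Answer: -631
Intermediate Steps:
(-182 - 115) + (8 + p(-3))**2*(-334) = (-182 - 115) + (8 + 3*(-3))**2*(-334) = -297 + (8 - 9)**2*(-334) = -297 + (-1)**2*(-334) = -297 + 1*(-334) = -297 - 334 = -631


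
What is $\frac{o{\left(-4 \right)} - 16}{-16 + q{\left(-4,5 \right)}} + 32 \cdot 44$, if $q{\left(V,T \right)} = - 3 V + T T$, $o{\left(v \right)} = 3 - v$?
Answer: $\frac{9853}{7} \approx 1407.6$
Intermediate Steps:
$q{\left(V,T \right)} = T^{2} - 3 V$ ($q{\left(V,T \right)} = - 3 V + T^{2} = T^{2} - 3 V$)
$\frac{o{\left(-4 \right)} - 16}{-16 + q{\left(-4,5 \right)}} + 32 \cdot 44 = \frac{\left(3 - -4\right) - 16}{-16 - \left(-12 - 5^{2}\right)} + 32 \cdot 44 = \frac{\left(3 + 4\right) - 16}{-16 + \left(25 + 12\right)} + 1408 = \frac{7 - 16}{-16 + 37} + 1408 = - \frac{9}{21} + 1408 = \left(-9\right) \frac{1}{21} + 1408 = - \frac{3}{7} + 1408 = \frac{9853}{7}$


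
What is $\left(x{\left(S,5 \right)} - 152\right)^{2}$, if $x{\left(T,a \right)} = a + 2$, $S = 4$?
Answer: $21025$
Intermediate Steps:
$x{\left(T,a \right)} = 2 + a$
$\left(x{\left(S,5 \right)} - 152\right)^{2} = \left(\left(2 + 5\right) - 152\right)^{2} = \left(7 - 152\right)^{2} = \left(-145\right)^{2} = 21025$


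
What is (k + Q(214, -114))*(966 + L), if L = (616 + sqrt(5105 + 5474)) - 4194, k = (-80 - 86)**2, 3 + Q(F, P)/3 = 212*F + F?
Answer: -429133316 + 164293*sqrt(10579) ≈ -4.1224e+8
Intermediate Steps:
Q(F, P) = -9 + 639*F (Q(F, P) = -9 + 3*(212*F + F) = -9 + 3*(213*F) = -9 + 639*F)
k = 27556 (k = (-166)**2 = 27556)
L = -3578 + sqrt(10579) (L = (616 + sqrt(10579)) - 4194 = -3578 + sqrt(10579) ≈ -3475.1)
(k + Q(214, -114))*(966 + L) = (27556 + (-9 + 639*214))*(966 + (-3578 + sqrt(10579))) = (27556 + (-9 + 136746))*(-2612 + sqrt(10579)) = (27556 + 136737)*(-2612 + sqrt(10579)) = 164293*(-2612 + sqrt(10579)) = -429133316 + 164293*sqrt(10579)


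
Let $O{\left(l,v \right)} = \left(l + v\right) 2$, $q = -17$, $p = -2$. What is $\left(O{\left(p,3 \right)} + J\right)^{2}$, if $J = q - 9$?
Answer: $576$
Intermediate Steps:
$O{\left(l,v \right)} = 2 l + 2 v$
$J = -26$ ($J = -17 - 9 = -26$)
$\left(O{\left(p,3 \right)} + J\right)^{2} = \left(\left(2 \left(-2\right) + 2 \cdot 3\right) - 26\right)^{2} = \left(\left(-4 + 6\right) - 26\right)^{2} = \left(2 - 26\right)^{2} = \left(-24\right)^{2} = 576$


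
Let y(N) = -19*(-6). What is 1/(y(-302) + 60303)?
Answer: 1/60417 ≈ 1.6552e-5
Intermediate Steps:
y(N) = 114
1/(y(-302) + 60303) = 1/(114 + 60303) = 1/60417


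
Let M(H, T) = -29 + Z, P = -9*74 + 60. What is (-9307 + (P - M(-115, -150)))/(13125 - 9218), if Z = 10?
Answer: -9894/3907 ≈ -2.5324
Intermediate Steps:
P = -606 (P = -666 + 60 = -606)
M(H, T) = -19 (M(H, T) = -29 + 10 = -19)
(-9307 + (P - M(-115, -150)))/(13125 - 9218) = (-9307 + (-606 - 1*(-19)))/(13125 - 9218) = (-9307 + (-606 + 19))/3907 = (-9307 - 587)*(1/3907) = -9894*1/3907 = -9894/3907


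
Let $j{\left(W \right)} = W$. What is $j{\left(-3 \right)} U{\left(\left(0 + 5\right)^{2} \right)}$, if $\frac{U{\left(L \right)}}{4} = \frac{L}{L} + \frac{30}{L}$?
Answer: $- \frac{132}{5} \approx -26.4$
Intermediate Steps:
$U{\left(L \right)} = 4 + \frac{120}{L}$ ($U{\left(L \right)} = 4 \left(\frac{L}{L} + \frac{30}{L}\right) = 4 \left(1 + \frac{30}{L}\right) = 4 + \frac{120}{L}$)
$j{\left(-3 \right)} U{\left(\left(0 + 5\right)^{2} \right)} = - 3 \left(4 + \frac{120}{\left(0 + 5\right)^{2}}\right) = - 3 \left(4 + \frac{120}{5^{2}}\right) = - 3 \left(4 + \frac{120}{25}\right) = - 3 \left(4 + 120 \cdot \frac{1}{25}\right) = - 3 \left(4 + \frac{24}{5}\right) = \left(-3\right) \frac{44}{5} = - \frac{132}{5}$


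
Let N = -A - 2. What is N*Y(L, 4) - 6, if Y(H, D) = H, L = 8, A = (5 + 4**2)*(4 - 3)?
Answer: -190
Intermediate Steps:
A = 21 (A = (5 + 16)*1 = 21*1 = 21)
N = -23 (N = -1*21 - 2 = -21 - 2 = -23)
N*Y(L, 4) - 6 = -23*8 - 6 = -184 - 6 = -190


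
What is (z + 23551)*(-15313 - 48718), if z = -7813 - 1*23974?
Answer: 527359316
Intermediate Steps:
z = -31787 (z = -7813 - 23974 = -31787)
(z + 23551)*(-15313 - 48718) = (-31787 + 23551)*(-15313 - 48718) = -8236*(-64031) = 527359316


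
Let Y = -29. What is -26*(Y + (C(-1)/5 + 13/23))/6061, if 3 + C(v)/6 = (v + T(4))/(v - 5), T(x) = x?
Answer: 97578/697015 ≈ 0.13999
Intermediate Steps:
C(v) = -18 + 6*(4 + v)/(-5 + v) (C(v) = -18 + 6*((v + 4)/(v - 5)) = -18 + 6*((4 + v)/(-5 + v)) = -18 + 6*(4 + v)/(-5 + v))
-26*(Y + (C(-1)/5 + 13/23))/6061 = -26*(-29 + ((6*(19 - 2*(-1))/(-5 - 1))/5 + 13/23))/6061 = -26*(-29 + ((6*(19 + 2)/(-6))*(⅕) + 13*(1/23)))*(1/6061) = -26*(-29 + ((6*(-⅙)*21)*(⅕) + 13/23))*(1/6061) = -26*(-29 + (-21*⅕ + 13/23))*(1/6061) = -26*(-29 + (-21/5 + 13/23))*(1/6061) = -26*(-29 - 418/115)*(1/6061) = -26*(-3753/115)*(1/6061) = (97578/115)*(1/6061) = 97578/697015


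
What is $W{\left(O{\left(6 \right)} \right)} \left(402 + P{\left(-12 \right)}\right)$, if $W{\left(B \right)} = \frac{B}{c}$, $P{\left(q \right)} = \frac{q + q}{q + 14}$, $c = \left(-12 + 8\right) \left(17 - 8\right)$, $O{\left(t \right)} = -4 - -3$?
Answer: $\frac{65}{6} \approx 10.833$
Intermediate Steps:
$O{\left(t \right)} = -1$ ($O{\left(t \right)} = -4 + 3 = -1$)
$c = -36$ ($c = \left(-4\right) 9 = -36$)
$P{\left(q \right)} = \frac{2 q}{14 + q}$
$W{\left(B \right)} = - \frac{B}{36}$ ($W{\left(B \right)} = \frac{B}{-36} = B \left(- \frac{1}{36}\right) = - \frac{B}{36}$)
$W{\left(O{\left(6 \right)} \right)} \left(402 + P{\left(-12 \right)}\right) = \left(- \frac{1}{36}\right) \left(-1\right) \left(402 + 2 \left(-12\right) \frac{1}{14 - 12}\right) = \frac{402 + 2 \left(-12\right) \frac{1}{2}}{36} = \frac{402 - 12}{36} = \frac{1}{36} \cdot 390 = \frac{65}{6}$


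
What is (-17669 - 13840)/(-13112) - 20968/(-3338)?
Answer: 190054729/21883928 ≈ 8.6847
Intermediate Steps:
(-17669 - 13840)/(-13112) - 20968/(-3338) = -31509*(-1/13112) - 20968*(-1/3338) = 31509/13112 + 10484/1669 = 190054729/21883928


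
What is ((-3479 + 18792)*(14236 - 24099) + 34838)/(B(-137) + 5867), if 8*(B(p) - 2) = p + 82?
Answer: -1207978248/46897 ≈ -25758.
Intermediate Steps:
B(p) = 49/4 + p/8 (B(p) = 2 + (p + 82)/8 = 2 + (82 + p)/8 = 2 + (41/4 + p/8) = 49/4 + p/8)
((-3479 + 18792)*(14236 - 24099) + 34838)/(B(-137) + 5867) = ((-3479 + 18792)*(14236 - 24099) + 34838)/((49/4 + (1/8)*(-137)) + 5867) = (15313*(-9863) + 34838)/((49/4 - 137/8) + 5867) = (-151032119 + 34838)/(-39/8 + 5867) = -150997281/46897/8 = -150997281*8/46897 = -1207978248/46897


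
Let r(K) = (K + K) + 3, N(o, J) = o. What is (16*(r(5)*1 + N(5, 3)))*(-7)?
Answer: -2016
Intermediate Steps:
r(K) = 3 + 2*K (r(K) = 2*K + 3 = 3 + 2*K)
(16*(r(5)*1 + N(5, 3)))*(-7) = (16*((3 + 2*5)*1 + 5))*(-7) = (16*((3 + 10)*1 + 5))*(-7) = (16*(13*1 + 5))*(-7) = (16*(13 + 5))*(-7) = (16*18)*(-7) = 288*(-7) = -2016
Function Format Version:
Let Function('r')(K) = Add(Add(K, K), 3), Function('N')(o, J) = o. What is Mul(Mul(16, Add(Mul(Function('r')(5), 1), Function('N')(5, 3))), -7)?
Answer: -2016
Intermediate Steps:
Function('r')(K) = Add(3, Mul(2, K)) (Function('r')(K) = Add(Mul(2, K), 3) = Add(3, Mul(2, K)))
Mul(Mul(16, Add(Mul(Function('r')(5), 1), Function('N')(5, 3))), -7) = Mul(Mul(16, Add(Mul(Add(3, Mul(2, 5)), 1), 5)), -7) = Mul(Mul(16, Add(Mul(Add(3, 10), 1), 5)), -7) = Mul(Mul(16, Add(Mul(13, 1), 5)), -7) = Mul(Mul(16, Add(13, 5)), -7) = Mul(Mul(16, 18), -7) = Mul(288, -7) = -2016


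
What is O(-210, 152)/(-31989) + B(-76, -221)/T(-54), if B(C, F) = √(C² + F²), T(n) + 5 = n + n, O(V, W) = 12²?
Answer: -48/10663 - √54617/113 ≈ -2.0727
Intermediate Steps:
O(V, W) = 144
T(n) = -5 + 2*n (T(n) = -5 + (n + n) = -5 + 2*n)
O(-210, 152)/(-31989) + B(-76, -221)/T(-54) = 144/(-31989) + √((-76)² + (-221)²)/(-5 + 2*(-54)) = 144*(-1/31989) + √(5776 + 48841)/(-5 - 108) = -48/10663 + √54617/(-113) = -48/10663 + √54617*(-1/113) = -48/10663 - √54617/113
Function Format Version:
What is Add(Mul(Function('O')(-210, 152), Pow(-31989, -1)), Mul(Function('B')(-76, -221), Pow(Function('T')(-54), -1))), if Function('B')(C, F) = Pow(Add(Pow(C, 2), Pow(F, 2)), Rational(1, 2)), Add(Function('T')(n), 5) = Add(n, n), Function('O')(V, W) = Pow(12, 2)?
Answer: Add(Rational(-48, 10663), Mul(Rational(-1, 113), Pow(54617, Rational(1, 2)))) ≈ -2.0727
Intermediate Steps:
Function('O')(V, W) = 144
Function('T')(n) = Add(-5, Mul(2, n)) (Function('T')(n) = Add(-5, Add(n, n)) = Add(-5, Mul(2, n)))
Add(Mul(Function('O')(-210, 152), Pow(-31989, -1)), Mul(Function('B')(-76, -221), Pow(Function('T')(-54), -1))) = Add(Mul(144, Pow(-31989, -1)), Mul(Pow(Add(Pow(-76, 2), Pow(-221, 2)), Rational(1, 2)), Pow(Add(-5, Mul(2, -54)), -1))) = Add(Mul(144, Rational(-1, 31989)), Mul(Pow(Add(5776, 48841), Rational(1, 2)), Pow(Add(-5, -108), -1))) = Add(Rational(-48, 10663), Mul(Pow(54617, Rational(1, 2)), Pow(-113, -1))) = Add(Rational(-48, 10663), Mul(Pow(54617, Rational(1, 2)), Rational(-1, 113))) = Add(Rational(-48, 10663), Mul(Rational(-1, 113), Pow(54617, Rational(1, 2))))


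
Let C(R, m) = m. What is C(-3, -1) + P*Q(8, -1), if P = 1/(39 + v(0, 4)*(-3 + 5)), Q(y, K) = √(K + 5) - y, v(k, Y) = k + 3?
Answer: -17/15 ≈ -1.1333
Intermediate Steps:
v(k, Y) = 3 + k
Q(y, K) = √(5 + K) - y
P = 1/45 (P = 1/(39 + (3 + 0)*(-3 + 5)) = 1/(39 + 3*2) = 1/(39 + 6) = 1/45 ≈ 0.022222)
C(-3, -1) + P*Q(8, -1) = -1 + (√(5 - 1) - 1*8)/45 = -1 + (√4 - 8)/45 = -1 + (2 - 8)/45 = -1 + (1/45)*(-6) = -1 - 2/15 = -17/15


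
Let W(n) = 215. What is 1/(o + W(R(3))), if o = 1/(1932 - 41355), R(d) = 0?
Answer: 39423/8475944 ≈ 0.0046512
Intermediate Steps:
o = -1/39423 (o = 1/(-39423) = -1/39423 ≈ -2.5366e-5)
1/(o + W(R(3))) = 1/(-1/39423 + 215) = 1/(8475944/39423) = 39423/8475944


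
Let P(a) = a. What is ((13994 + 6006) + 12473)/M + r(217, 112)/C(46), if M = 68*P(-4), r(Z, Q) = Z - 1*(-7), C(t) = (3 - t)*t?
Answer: -32146261/269008 ≈ -119.50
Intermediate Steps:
C(t) = t*(3 - t)
r(Z, Q) = 7 + Z (r(Z, Q) = Z + 7 = 7 + Z)
M = -272 (M = 68*(-4) = -272)
((13994 + 6006) + 12473)/M + r(217, 112)/C(46) = ((13994 + 6006) + 12473)/(-272) + (7 + 217)/((46*(3 - 1*46))) = (20000 + 12473)*(-1/272) + 224/((46*(3 - 46))) = 32473*(-1/272) + 224/((46*(-43))) = -32473/272 + 224/(-1978) = -32473/272 + 224*(-1/1978) = -32473/272 - 112/989 = -32146261/269008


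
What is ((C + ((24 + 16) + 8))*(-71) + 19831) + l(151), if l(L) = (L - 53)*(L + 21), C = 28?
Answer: 31291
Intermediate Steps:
l(L) = (-53 + L)*(21 + L)
((C + ((24 + 16) + 8))*(-71) + 19831) + l(151) = ((28 + ((24 + 16) + 8))*(-71) + 19831) + (-1113 + 151**2 - 32*151) = ((28 + (40 + 8))*(-71) + 19831) + (-1113 + 22801 - 4832) = ((28 + 48)*(-71) + 19831) + 16856 = (76*(-71) + 19831) + 16856 = (-5396 + 19831) + 16856 = 14435 + 16856 = 31291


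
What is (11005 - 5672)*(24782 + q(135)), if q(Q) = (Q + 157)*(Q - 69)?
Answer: 234939982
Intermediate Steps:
q(Q) = (-69 + Q)*(157 + Q) (q(Q) = (157 + Q)*(-69 + Q) = (-69 + Q)*(157 + Q))
(11005 - 5672)*(24782 + q(135)) = (11005 - 5672)*(24782 + (-10833 + 135² + 88*135)) = 5333*(24782 + (-10833 + 18225 + 11880)) = 5333*(24782 + 19272) = 5333*44054 = 234939982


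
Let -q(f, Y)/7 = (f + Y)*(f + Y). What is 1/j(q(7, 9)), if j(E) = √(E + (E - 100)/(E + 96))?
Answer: -2*I*√80489510/759335 ≈ -0.02363*I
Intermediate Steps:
q(f, Y) = -7*(Y + f)² (q(f, Y) = -7*(f + Y)*(f + Y) = -7*(Y + f)*(Y + f) = -7*(Y + f)²)
j(E) = √(E + (-100 + E)/(96 + E))
1/j(q(7, 9)) = 1/(√((-100 - 7*(9 + 7)² + (-7*(9 + 7)²)*(96 - 7*(9 + 7)²))/(96 - 7*(9 + 7)²))) = 1/(√((-100 - 7*16² + (-7*16²)*(96 - 7*16²))/(96 - 7*16²))) = 1/(√((-100 - 7*256 + (-7*256)*(96 - 7*256))/(96 - 7*256))) = 1/(√((-100 - 1792 - 1792*(96 - 1792))/(96 - 1792))) = 1/(√((-100 - 1792 - 1792*(-1696))/(-1696))) = 1/(√(-(-100 - 1792 + 3039232)/1696)) = 1/(√(-1/1696*3037340)) = 1/(√(-759335/424)) = 1/(I*√80489510/212) = -2*I*√80489510/759335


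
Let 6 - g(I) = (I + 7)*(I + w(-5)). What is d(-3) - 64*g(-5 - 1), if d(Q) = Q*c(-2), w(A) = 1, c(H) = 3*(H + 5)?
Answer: -731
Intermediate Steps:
c(H) = 15 + 3*H (c(H) = 3*(5 + H) = 15 + 3*H)
g(I) = 6 - (1 + I)*(7 + I) (g(I) = 6 - (I + 7)*(I + 1) = 6 - (7 + I)*(1 + I) = 6 - (1 + I)*(7 + I))
d(Q) = 9*Q (d(Q) = Q*(15 + 3*(-2)) = Q*(15 - 6) = Q*9 = 9*Q)
d(-3) - 64*g(-5 - 1) = 9*(-3) - 64*(-1 - (-5 - 1)**2 - 8*(-5 - 1)) = -27 - 64*(-1 - 1*(-6)**2 - 8*(-6)) = -27 - 64*(-1 - 1*36 + 48) = -27 - 64*(-1 - 36 + 48) = -27 - 64*11 = -27 - 704 = -731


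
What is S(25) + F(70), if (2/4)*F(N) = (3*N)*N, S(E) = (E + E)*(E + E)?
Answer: 31900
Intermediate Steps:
S(E) = 4*E² (S(E) = (2*E)*(2*E) = 4*E²)
F(N) = 6*N² (F(N) = 2*((3*N)*N) = 2*(3*N²) = 6*N²)
S(25) + F(70) = 4*25² + 6*70² = 4*625 + 6*4900 = 2500 + 29400 = 31900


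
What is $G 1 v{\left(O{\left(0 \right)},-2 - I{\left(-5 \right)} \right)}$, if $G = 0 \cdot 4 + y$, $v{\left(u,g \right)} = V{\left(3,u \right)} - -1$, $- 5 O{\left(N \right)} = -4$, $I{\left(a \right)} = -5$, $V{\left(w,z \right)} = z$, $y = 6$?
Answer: $\frac{54}{5} \approx 10.8$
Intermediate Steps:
$O{\left(N \right)} = \frac{4}{5}$ ($O{\left(N \right)} = \left(- \frac{1}{5}\right) \left(-4\right) = \frac{4}{5}$)
$v{\left(u,g \right)} = 1 + u$ ($v{\left(u,g \right)} = u - -1 = u + 1 = 1 + u$)
$G = 6$ ($G = 0 \cdot 4 + 6 = 0 + 6 = 6$)
$G 1 v{\left(O{\left(0 \right)},-2 - I{\left(-5 \right)} \right)} = 6 \cdot 1 \left(1 + \frac{4}{5}\right) = 6 \cdot \frac{9}{5} = \frac{54}{5}$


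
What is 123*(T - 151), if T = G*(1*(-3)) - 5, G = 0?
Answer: -19188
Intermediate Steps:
T = -5 (T = 0*(1*(-3)) - 5 = 0*(-3) - 5 = 0 - 5 = -5)
123*(T - 151) = 123*(-5 - 151) = 123*(-156) = -19188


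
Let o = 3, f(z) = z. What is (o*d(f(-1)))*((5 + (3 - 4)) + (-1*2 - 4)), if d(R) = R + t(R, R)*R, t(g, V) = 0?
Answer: 6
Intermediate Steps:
d(R) = R (d(R) = R + 0*R = R + 0 = R)
(o*d(f(-1)))*((5 + (3 - 4)) + (-1*2 - 4)) = (3*(-1))*((5 + (3 - 4)) + (-1*2 - 4)) = -3*((5 - 1) + (-2 - 4)) = -3*(4 - 6) = -3*(-2) = 6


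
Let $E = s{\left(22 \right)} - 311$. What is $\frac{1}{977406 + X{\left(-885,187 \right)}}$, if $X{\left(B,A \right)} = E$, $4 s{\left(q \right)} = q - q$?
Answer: $\frac{1}{977095} \approx 1.0234 \cdot 10^{-6}$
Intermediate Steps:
$s{\left(q \right)} = 0$ ($s{\left(q \right)} = \frac{q - q}{4} = \frac{1}{4} \cdot 0 = 0$)
$E = -311$ ($E = 0 - 311 = -311$)
$X{\left(B,A \right)} = -311$
$\frac{1}{977406 + X{\left(-885,187 \right)}} = \frac{1}{977406 - 311} = \frac{1}{977095}$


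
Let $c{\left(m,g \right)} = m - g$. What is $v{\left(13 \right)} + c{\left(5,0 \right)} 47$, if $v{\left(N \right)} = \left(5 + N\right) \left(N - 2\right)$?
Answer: $433$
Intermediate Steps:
$v{\left(N \right)} = \left(-2 + N\right) \left(5 + N\right)$ ($v{\left(N \right)} = \left(5 + N\right) \left(-2 + N\right) = \left(-2 + N\right) \left(5 + N\right)$)
$v{\left(13 \right)} + c{\left(5,0 \right)} 47 = \left(-10 + 13^{2} + 3 \cdot 13\right) + \left(5 - 0\right) 47 = \left(-10 + 169 + 39\right) + \left(5 + 0\right) 47 = 198 + 5 \cdot 47 = 198 + 235 = 433$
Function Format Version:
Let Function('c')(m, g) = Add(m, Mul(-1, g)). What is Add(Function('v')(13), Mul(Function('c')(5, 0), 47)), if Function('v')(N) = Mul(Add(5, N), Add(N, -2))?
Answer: 433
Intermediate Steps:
Function('v')(N) = Mul(Add(-2, N), Add(5, N)) (Function('v')(N) = Mul(Add(5, N), Add(-2, N)) = Mul(Add(-2, N), Add(5, N)))
Add(Function('v')(13), Mul(Function('c')(5, 0), 47)) = Add(Add(-10, Pow(13, 2), Mul(3, 13)), Mul(Add(5, Mul(-1, 0)), 47)) = Add(Add(-10, 169, 39), Mul(Add(5, 0), 47)) = Add(198, Mul(5, 47)) = Add(198, 235) = 433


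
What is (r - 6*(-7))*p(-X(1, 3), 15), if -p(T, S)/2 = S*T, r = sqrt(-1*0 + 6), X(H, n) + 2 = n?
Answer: 1260 + 30*sqrt(6) ≈ 1333.5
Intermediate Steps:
X(H, n) = -2 + n
r = sqrt(6) (r = sqrt(0 + 6) = sqrt(6) ≈ 2.4495)
p(T, S) = -2*S*T
(r - 6*(-7))*p(-X(1, 3), 15) = (sqrt(6) - 6*(-7))*(-2*15*(-(-2 + 3))) = (sqrt(6) + 42)*(-2*15*(-1*1)) = (42 + sqrt(6))*(-2*15*(-1)) = (42 + sqrt(6))*30 = 1260 + 30*sqrt(6)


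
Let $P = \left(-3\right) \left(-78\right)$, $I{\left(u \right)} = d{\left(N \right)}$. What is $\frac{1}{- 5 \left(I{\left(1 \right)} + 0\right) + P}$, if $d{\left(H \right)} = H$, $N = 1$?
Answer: $\frac{1}{229} \approx 0.0043668$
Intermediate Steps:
$I{\left(u \right)} = 1$
$P = 234$
$\frac{1}{- 5 \left(I{\left(1 \right)} + 0\right) + P} = \frac{1}{- 5 \left(1 + 0\right) + 234} = \frac{1}{\left(-5\right) 1 + 234} = \frac{1}{-5 + 234} = \frac{1}{229}$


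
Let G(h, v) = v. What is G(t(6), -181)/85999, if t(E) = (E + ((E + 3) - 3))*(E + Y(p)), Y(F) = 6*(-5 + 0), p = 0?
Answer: -181/85999 ≈ -0.0021047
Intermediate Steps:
Y(F) = -30 (Y(F) = 6*(-5) = -30)
t(E) = 2*E*(-30 + E) (t(E) = (E + ((E + 3) - 3))*(E - 30) = (E + ((3 + E) - 3))*(-30 + E) = (E + E)*(-30 + E) = (2*E)*(-30 + E) = 2*E*(-30 + E))
G(t(6), -181)/85999 = -181/85999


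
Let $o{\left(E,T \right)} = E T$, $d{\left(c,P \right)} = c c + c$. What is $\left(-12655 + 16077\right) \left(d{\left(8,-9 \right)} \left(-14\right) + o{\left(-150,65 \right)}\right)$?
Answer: $-36813876$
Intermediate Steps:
$d{\left(c,P \right)} = c + c^{2}$ ($d{\left(c,P \right)} = c^{2} + c = c + c^{2}$)
$\left(-12655 + 16077\right) \left(d{\left(8,-9 \right)} \left(-14\right) + o{\left(-150,65 \right)}\right) = \left(-12655 + 16077\right) \left(8 \left(1 + 8\right) \left(-14\right) - 9750\right) = 3422 \left(8 \cdot 9 \left(-14\right) - 9750\right) = 3422 \left(72 \left(-14\right) - 9750\right) = 3422 \left(-1008 - 9750\right) = 3422 \left(-10758\right) = -36813876$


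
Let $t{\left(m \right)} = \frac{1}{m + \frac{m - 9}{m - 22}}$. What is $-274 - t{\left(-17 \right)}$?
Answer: $- \frac{13423}{49} \approx -273.94$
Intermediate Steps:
$t{\left(m \right)} = \frac{1}{m + \frac{-9 + m}{-22 + m}}$
$-274 - t{\left(-17 \right)} = -274 - \frac{22 - -17}{9 - \left(-17\right)^{2} + 21 \left(-17\right)} = -274 - \frac{22 + 17}{9 - 289 - 357} = -274 - \frac{1}{9 - 289 - 357} \cdot 39 = -274 - \frac{1}{-637} \cdot 39 = -274 - \left(- \frac{1}{637}\right) 39 = -274 - - \frac{3}{49} = -274 + \frac{3}{49} = - \frac{13423}{49}$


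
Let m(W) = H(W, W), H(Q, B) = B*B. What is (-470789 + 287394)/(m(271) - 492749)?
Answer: 183395/419308 ≈ 0.43738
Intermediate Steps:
H(Q, B) = B²
m(W) = W²
(-470789 + 287394)/(m(271) - 492749) = (-470789 + 287394)/(271² - 492749) = -183395/(73441 - 492749) = -183395/(-419308) = -183395*(-1/419308) = 183395/419308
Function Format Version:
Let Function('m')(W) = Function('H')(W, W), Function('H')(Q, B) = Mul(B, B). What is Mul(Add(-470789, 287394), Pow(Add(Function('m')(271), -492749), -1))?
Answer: Rational(183395, 419308) ≈ 0.43738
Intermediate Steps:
Function('H')(Q, B) = Pow(B, 2)
Function('m')(W) = Pow(W, 2)
Mul(Add(-470789, 287394), Pow(Add(Function('m')(271), -492749), -1)) = Mul(Add(-470789, 287394), Pow(Add(Pow(271, 2), -492749), -1)) = Mul(-183395, Pow(Add(73441, -492749), -1)) = Mul(-183395, Pow(-419308, -1)) = Mul(-183395, Rational(-1, 419308)) = Rational(183395, 419308)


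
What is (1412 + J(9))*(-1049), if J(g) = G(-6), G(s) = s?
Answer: -1474894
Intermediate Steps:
J(g) = -6
(1412 + J(9))*(-1049) = (1412 - 6)*(-1049) = 1406*(-1049) = -1474894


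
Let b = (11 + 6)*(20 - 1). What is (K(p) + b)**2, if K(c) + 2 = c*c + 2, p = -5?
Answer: 121104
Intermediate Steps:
K(c) = c**2 (K(c) = -2 + (c*c + 2) = -2 + (c**2 + 2) = -2 + (2 + c**2) = c**2)
b = 323 (b = 17*19 = 323)
(K(p) + b)**2 = ((-5)**2 + 323)**2 = (25 + 323)**2 = 348**2 = 121104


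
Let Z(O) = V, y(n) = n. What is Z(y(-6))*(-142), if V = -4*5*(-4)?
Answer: -11360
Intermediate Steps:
V = 80 (V = -20*(-4) = 80)
Z(O) = 80
Z(y(-6))*(-142) = 80*(-142) = -11360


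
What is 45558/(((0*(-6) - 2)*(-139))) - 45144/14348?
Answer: 80139519/498593 ≈ 160.73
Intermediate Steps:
45558/(((0*(-6) - 2)*(-139))) - 45144/14348 = 45558/(((0 - 2)*(-139))) - 45144*1/14348 = 45558/((-2*(-139))) - 11286/3587 = 45558/278 - 11286/3587 = 45558*(1/278) - 11286/3587 = 22779/139 - 11286/3587 = 80139519/498593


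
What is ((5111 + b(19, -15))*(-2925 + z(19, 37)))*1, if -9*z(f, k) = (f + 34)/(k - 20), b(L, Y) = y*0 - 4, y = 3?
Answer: -2285780846/153 ≈ -1.4940e+7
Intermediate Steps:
b(L, Y) = -4 (b(L, Y) = 3*0 - 4 = 0 - 4 = -4)
z(f, k) = -(34 + f)/(9*(-20 + k)) (z(f, k) = -(f + 34)/(9*(k - 20)) = -(34 + f)/(9*(-20 + k)))
((5111 + b(19, -15))*(-2925 + z(19, 37)))*1 = ((5111 - 4)*(-2925 + (-34 - 1*19)/(9*(-20 + 37))))*1 = (5107*(-2925 + (⅑)*(-34 - 19)/17))*1 = (5107*(-2925 + (⅑)*(1/17)*(-53)))*1 = (5107*(-2925 - 53/153))*1 = (5107*(-447578/153))*1 = -2285780846/153*1 = -2285780846/153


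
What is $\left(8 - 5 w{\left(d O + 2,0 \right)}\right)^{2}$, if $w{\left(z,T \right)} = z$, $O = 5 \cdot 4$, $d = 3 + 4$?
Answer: $492804$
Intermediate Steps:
$d = 7$
$O = 20$
$\left(8 - 5 w{\left(d O + 2,0 \right)}\right)^{2} = \left(8 - 5 \left(7 \cdot 20 + 2\right)\right)^{2} = \left(8 - 5 \left(140 + 2\right)\right)^{2} = \left(8 - 710\right)^{2} = \left(-702\right)^{2} = 492804$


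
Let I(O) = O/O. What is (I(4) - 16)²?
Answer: 225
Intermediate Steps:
I(O) = 1
(I(4) - 16)² = (1 - 16)² = (-15)² = 225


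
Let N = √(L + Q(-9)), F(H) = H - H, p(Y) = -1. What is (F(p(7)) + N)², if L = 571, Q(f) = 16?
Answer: 587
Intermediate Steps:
F(H) = 0
N = √587 (N = √(571 + 16) = √587 ≈ 24.228)
(F(p(7)) + N)² = (0 + √587)² = (√587)² = 587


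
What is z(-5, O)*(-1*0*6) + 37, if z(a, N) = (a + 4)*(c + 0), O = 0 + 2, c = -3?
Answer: 37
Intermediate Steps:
O = 2
z(a, N) = -12 - 3*a (z(a, N) = (a + 4)*(-3 + 0) = (4 + a)*(-3) = -12 - 3*a)
z(-5, O)*(-1*0*6) + 37 = (-12 - 3*(-5))*(-1*0*6) + 37 = (-12 + 15)*(0*6) + 37 = 3*0 + 37 = 0 + 37 = 37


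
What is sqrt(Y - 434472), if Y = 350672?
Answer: 10*I*sqrt(838) ≈ 289.48*I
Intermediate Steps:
sqrt(Y - 434472) = sqrt(350672 - 434472) = sqrt(-83800) = 10*I*sqrt(838)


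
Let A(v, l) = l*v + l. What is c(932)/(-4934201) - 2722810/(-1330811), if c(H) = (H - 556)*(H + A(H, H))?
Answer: -8981791283914/139712531213 ≈ -64.288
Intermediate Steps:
A(v, l) = l + l*v
c(H) = (-556 + H)*(H + H*(1 + H)) (c(H) = (H - 556)*(H + H*(1 + H)) = (-556 + H)*(H + H*(1 + H)))
c(932)/(-4934201) - 2722810/(-1330811) = (932*(-1112 + 932² - 554*932))/(-4934201) - 2722810/(-1330811) = (932*(-1112 + 868624 - 516328))*(-1/4934201) - 2722810*(-1/1330811) = (932*351184)*(-1/4934201) + 2722810/1330811 = 327303488*(-1/4934201) + 2722810/1330811 = -6963904/104983 + 2722810/1330811 = -8981791283914/139712531213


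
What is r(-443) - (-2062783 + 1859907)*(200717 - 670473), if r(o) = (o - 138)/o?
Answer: -42218882686827/443 ≈ -9.5302e+10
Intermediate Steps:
r(o) = (-138 + o)/o
r(-443) - (-2062783 + 1859907)*(200717 - 670473) = (-138 - 443)/(-443) - (-2062783 + 1859907)*(200717 - 670473) = -1/443*(-581) - (-202876)*(-469756) = 581/443 - 1*95302218256 = 581/443 - 95302218256 = -42218882686827/443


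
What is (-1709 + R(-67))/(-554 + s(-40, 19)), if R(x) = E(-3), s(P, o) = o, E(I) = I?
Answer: 16/5 ≈ 3.2000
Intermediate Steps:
R(x) = -3
(-1709 + R(-67))/(-554 + s(-40, 19)) = (-1709 - 3)/(-554 + 19) = -1712/(-535) = -1712*(-1/535) = 16/5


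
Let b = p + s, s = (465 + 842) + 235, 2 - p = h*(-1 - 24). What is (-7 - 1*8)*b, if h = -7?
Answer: -20535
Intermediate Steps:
p = -173 (p = 2 - (-7)*(-1 - 24) = 2 - (-7)*(-25) = 2 - 1*175 = 2 - 175 = -173)
s = 1542 (s = 1307 + 235 = 1542)
b = 1369 (b = -173 + 1542 = 1369)
(-7 - 1*8)*b = (-7 - 1*8)*1369 = (-7 - 8)*1369 = -15*1369 = -20535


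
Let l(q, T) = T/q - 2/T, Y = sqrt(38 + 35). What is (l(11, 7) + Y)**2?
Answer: 433546/5929 + 54*sqrt(73)/77 ≈ 79.115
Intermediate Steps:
Y = sqrt(73) ≈ 8.5440
l(q, T) = -2/T + T/q
(l(11, 7) + Y)**2 = ((-2/7 + 7/11) + sqrt(73))**2 = (27/77 + sqrt(73))**2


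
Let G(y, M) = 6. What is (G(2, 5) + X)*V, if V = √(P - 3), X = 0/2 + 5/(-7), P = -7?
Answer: 37*I*√10/7 ≈ 16.715*I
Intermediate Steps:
X = -5/7 (X = 0*(½) + 5*(-⅐) = 0 - 5/7 = -5/7 ≈ -0.71429)
V = I*√10 (V = √(-7 - 3) = √(-10) = I*√10 ≈ 3.1623*I)
(G(2, 5) + X)*V = (6 - 5/7)*(I*√10) = 37*(I*√10)/7 = 37*I*√10/7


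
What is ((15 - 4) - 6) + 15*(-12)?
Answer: -175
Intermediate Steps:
((15 - 4) - 6) + 15*(-12) = (11 - 6) - 180 = 5 - 180 = -175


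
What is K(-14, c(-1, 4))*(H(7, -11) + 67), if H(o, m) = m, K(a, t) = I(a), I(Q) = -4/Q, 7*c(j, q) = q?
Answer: 16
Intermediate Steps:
c(j, q) = q/7
K(a, t) = -4/a
K(-14, c(-1, 4))*(H(7, -11) + 67) = (-4/(-14))*(-11 + 67) = -4*(-1/14)*56 = (2/7)*56 = 16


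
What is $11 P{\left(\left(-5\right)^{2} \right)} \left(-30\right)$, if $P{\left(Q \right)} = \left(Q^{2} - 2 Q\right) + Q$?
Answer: $-198000$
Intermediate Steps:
$P{\left(Q \right)} = Q^{2} - Q$
$11 P{\left(\left(-5\right)^{2} \right)} \left(-30\right) = 11 \left(-5\right)^{2} \left(-1 + \left(-5\right)^{2}\right) \left(-30\right) = 11 \cdot 25 \left(-1 + 25\right) \left(-30\right) = 11 \cdot 25 \cdot 24 \left(-30\right) = 11 \cdot 600 \left(-30\right) = 6600 \left(-30\right) = -198000$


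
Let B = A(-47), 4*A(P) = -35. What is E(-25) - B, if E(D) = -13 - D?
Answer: 83/4 ≈ 20.750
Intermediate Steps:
A(P) = -35/4 (A(P) = (¼)*(-35) = -35/4)
B = -35/4 ≈ -8.7500
E(-25) - B = (-13 - 1*(-25)) - 1*(-35/4) = (-13 + 25) + 35/4 = 12 + 35/4 = 83/4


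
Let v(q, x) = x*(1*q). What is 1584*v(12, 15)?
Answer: 285120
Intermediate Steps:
v(q, x) = q*x (v(q, x) = x*q = q*x)
1584*v(12, 15) = 1584*(12*15) = 1584*180 = 285120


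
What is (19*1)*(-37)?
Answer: -703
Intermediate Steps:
(19*1)*(-37) = 19*(-37) = -703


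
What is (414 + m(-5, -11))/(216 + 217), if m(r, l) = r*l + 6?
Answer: 475/433 ≈ 1.0970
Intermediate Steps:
m(r, l) = 6 + l*r (m(r, l) = l*r + 6 = 6 + l*r)
(414 + m(-5, -11))/(216 + 217) = (414 + (6 - 11*(-5)))/(216 + 217) = (414 + (6 + 55))/433 = (414 + 61)*(1/433) = 475*(1/433) = 475/433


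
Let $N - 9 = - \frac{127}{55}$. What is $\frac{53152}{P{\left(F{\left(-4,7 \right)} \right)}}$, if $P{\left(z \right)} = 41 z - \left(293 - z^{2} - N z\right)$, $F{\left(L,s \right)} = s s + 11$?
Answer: $\frac{584672}{67853} \approx 8.6167$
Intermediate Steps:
$N = \frac{368}{55}$ ($N = 9 - \frac{127}{55} = \frac{368}{55} \approx 6.6909$)
$F{\left(L,s \right)} = 11 + s^{2}$ ($F{\left(L,s \right)} = s^{2} + 11 = 11 + s^{2}$)
$P{\left(z \right)} = -293 + z^{2} + \frac{2623 z}{55}$ ($P{\left(z \right)} = 41 z - \left(293 - z^{2} - \frac{368 z}{55}\right) = 41 z + \left(-293 + z^{2} + \frac{368 z}{55}\right) = -293 + z^{2} + \frac{2623 z}{55}$)
$\frac{53152}{P{\left(F{\left(-4,7 \right)} \right)}} = \frac{53152}{-293 + \left(11 + 7^{2}\right)^{2} + \frac{2623 \left(11 + 7^{2}\right)}{55}} = \frac{53152}{-293 + \left(11 + 49\right)^{2} + \frac{2623 \left(11 + 49\right)}{55}} = \frac{53152}{-293 + 60^{2} + \frac{2623}{55} \cdot 60} = \frac{53152}{-293 + 3600 + \frac{31476}{11}} = \frac{53152}{\frac{67853}{11}} = 53152 \cdot \frac{11}{67853} = \frac{584672}{67853}$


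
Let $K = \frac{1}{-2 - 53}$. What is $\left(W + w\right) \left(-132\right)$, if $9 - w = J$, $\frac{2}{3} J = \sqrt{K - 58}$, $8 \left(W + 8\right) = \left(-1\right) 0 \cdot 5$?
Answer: $-132 + \frac{18 i \sqrt{175505}}{5} \approx -132.0 + 1508.2 i$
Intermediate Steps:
$K = - \frac{1}{55}$ ($K = \frac{1}{-55} = - \frac{1}{55} \approx -0.018182$)
$W = -8$ ($W = -8 + \frac{\left(-1\right) 0 \cdot 5}{8} = -8 + \frac{0 \cdot 5}{8} = -8 + \frac{1}{8} \cdot 0 = -8 + 0 = -8$)
$J = \frac{3 i \sqrt{175505}}{110}$ ($J = \frac{3 \sqrt{- \frac{1}{55} - 58}}{2} = \frac{3 \sqrt{- \frac{3191}{55}}}{2} = \frac{3 \frac{i \sqrt{175505}}{55}}{2} = \frac{3 i \sqrt{175505}}{110} \approx 11.425 i$)
$w = 9 - \frac{3 i \sqrt{175505}}{110} \approx 9.0 - 11.425 i$
$\left(W + w\right) \left(-132\right) = \left(-8 + \left(9 - \frac{3 i \sqrt{175505}}{110}\right)\right) \left(-132\right) = \left(1 - \frac{3 i \sqrt{175505}}{110}\right) \left(-132\right) = -132 + \frac{18 i \sqrt{175505}}{5}$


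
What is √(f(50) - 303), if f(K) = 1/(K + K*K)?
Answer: I*√78810198/510 ≈ 17.407*I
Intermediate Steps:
f(K) = 1/(K + K²)
√(f(50) - 303) = √(1/(50*(1 + 50)) - 303) = √((1/50)/51 - 303) = √((1/50)*(1/51) - 303) = √(1/2550 - 303) = √(-772649/2550) = I*√78810198/510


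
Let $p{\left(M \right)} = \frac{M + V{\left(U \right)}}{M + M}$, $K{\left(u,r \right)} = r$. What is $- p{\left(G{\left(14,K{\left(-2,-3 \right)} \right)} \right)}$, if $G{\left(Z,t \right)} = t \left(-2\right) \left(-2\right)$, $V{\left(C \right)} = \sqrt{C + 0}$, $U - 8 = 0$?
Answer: $- \frac{1}{2} + \frac{\sqrt{2}}{12} \approx -0.38215$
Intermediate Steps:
$U = 8$ ($U = 8 + 0 = 8$)
$V{\left(C \right)} = \sqrt{C}$
$G{\left(Z,t \right)} = 4 t$ ($G{\left(Z,t \right)} = - 2 t \left(-2\right) = 4 t$)
$p{\left(M \right)} = \frac{M + 2 \sqrt{2}}{2 M}$ ($p{\left(M \right)} = \frac{M + \sqrt{8}}{M + M} = \frac{M + 2 \sqrt{2}}{2 M}$)
$- p{\left(G{\left(14,K{\left(-2,-3 \right)} \right)} \right)} = - \frac{\sqrt{2} + \frac{4 \left(-3\right)}{2}}{4 \left(-3\right)} = - \frac{\sqrt{2} + \frac{1}{2} \left(-12\right)}{-12} = - \frac{\left(-1\right) \left(\sqrt{2} - 6\right)}{12} = - \frac{\left(-1\right) \left(-6 + \sqrt{2}\right)}{12} = - (\frac{1}{2} - \frac{\sqrt{2}}{12}) = - \frac{1}{2} + \frac{\sqrt{2}}{12}$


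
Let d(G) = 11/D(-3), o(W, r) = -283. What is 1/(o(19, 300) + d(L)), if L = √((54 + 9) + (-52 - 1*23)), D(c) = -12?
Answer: -12/3407 ≈ -0.0035222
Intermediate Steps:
L = 2*I*√3 (L = √(63 + (-52 - 23)) = √(63 - 75) = √(-12) = 2*I*√3 ≈ 3.4641*I)
d(G) = -11/12 (d(G) = 11/(-12) = 11*(-1/12) = -11/12)
1/(o(19, 300) + d(L)) = 1/(-283 - 11/12) = 1/(-3407/12) = -12/3407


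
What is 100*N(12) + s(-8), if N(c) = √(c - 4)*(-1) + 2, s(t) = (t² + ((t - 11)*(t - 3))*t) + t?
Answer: -1416 - 200*√2 ≈ -1698.8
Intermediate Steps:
s(t) = t + t² + t*(-11 + t)*(-3 + t) (s(t) = (t² + ((-11 + t)*(-3 + t))*t) + t = (t² + t*(-11 + t)*(-3 + t)) + t = t + t² + t*(-11 + t)*(-3 + t))
N(c) = 2 - √(-4 + c) (N(c) = √(-4 + c)*(-1) + 2 = -√(-4 + c) + 2 = 2 - √(-4 + c))
100*N(12) + s(-8) = 100*(2 - √(-4 + 12)) - 8*(34 + (-8)² - 13*(-8)) = 100*(2 - √8) - 8*(34 + 64 + 104) = 100*(2 - 2*√2) - 8*202 = 100*(2 - 2*√2) - 1616 = (200 - 200*√2) - 1616 = -1416 - 200*√2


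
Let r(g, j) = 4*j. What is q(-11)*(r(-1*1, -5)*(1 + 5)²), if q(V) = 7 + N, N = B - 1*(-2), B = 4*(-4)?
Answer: 5040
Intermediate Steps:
B = -16
N = -14 (N = -16 - 1*(-2) = -16 + 2 = -14)
q(V) = -7 (q(V) = 7 - 14 = -7)
q(-11)*(r(-1*1, -5)*(1 + 5)²) = -7*4*(-5)*(1 + 5)² = -(-140)*6² = -(-140)*36 = -7*(-720) = 5040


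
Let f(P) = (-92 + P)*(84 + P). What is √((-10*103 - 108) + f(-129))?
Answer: √8807 ≈ 93.846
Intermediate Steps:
√((-10*103 - 108) + f(-129)) = √((-10*103 - 108) + (-7728 + (-129)² - 8*(-129))) = √((-1030 - 108) + (-7728 + 16641 + 1032)) = √(-1138 + 9945) = √8807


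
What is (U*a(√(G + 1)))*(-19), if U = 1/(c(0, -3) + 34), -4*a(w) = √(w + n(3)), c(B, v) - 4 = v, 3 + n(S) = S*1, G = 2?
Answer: 19*3^(¼)/140 ≈ 0.17861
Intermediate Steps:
n(S) = -3 + S (n(S) = -3 + S*1 = -3 + S)
c(B, v) = 4 + v
a(w) = -√w/4 (a(w) = -√(w + (-3 + 3))/4 = -√(w + 0)/4 = -√w/4)
U = 1/35 (U = 1/((4 - 3) + 34) = 1/(1 + 34) = 1/35 ≈ 0.028571)
(U*a(√(G + 1)))*(-19) = ((-(2 + 1)^(¼)/4)/35)*(-19) = ((-3^(¼)/4)/35)*(-19) = -3^(¼)/140*(-19) = 19*3^(¼)/140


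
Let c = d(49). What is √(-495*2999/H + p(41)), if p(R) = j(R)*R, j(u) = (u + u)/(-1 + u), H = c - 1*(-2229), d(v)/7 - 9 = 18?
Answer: I*√8605877605/4030 ≈ 23.019*I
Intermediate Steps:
d(v) = 189 (d(v) = 63 + 7*18 = 63 + 126 = 189)
c = 189
H = 2418 (H = 189 - 1*(-2229) = 189 + 2229 = 2418)
j(u) = 2*u/(-1 + u) (j(u) = (2*u)/(-1 + u) = 2*u/(-1 + u))
p(R) = 2*R²/(-1 + R) (p(R) = (2*R/(-1 + R))*R = 2*R²/(-1 + R))
√(-495*2999/H + p(41)) = √(-495/(2418/2999) + 2*41²/(-1 + 41)) = √(-495/(2418*(1/2999)) + 2*1681/40) = √(-495/2418/2999 + 2*1681*(1/40)) = √(-495*2999/2418 + 1681/20) = √(-494835/806 + 1681/20) = √(-4270907/8060) = I*√8605877605/4030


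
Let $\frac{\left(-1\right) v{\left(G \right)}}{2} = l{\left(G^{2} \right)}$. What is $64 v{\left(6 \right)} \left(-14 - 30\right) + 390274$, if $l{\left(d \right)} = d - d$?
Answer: $390274$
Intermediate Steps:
$l{\left(d \right)} = 0$
$v{\left(G \right)} = 0$ ($v{\left(G \right)} = \left(-2\right) 0 = 0$)
$64 v{\left(6 \right)} \left(-14 - 30\right) + 390274 = 64 \cdot 0 \left(-14 - 30\right) + 390274 = 0 \left(-14 - 30\right) + 390274 = 0 \left(-44\right) + 390274 = 0 + 390274 = 390274$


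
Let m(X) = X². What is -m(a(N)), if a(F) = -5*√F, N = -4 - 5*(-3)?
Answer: -275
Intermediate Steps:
N = 11 (N = -4 + 15 = 11)
-m(a(N)) = -(-5*√11)² = -1*275 = -275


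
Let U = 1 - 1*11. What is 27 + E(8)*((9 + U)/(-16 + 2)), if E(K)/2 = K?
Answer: 197/7 ≈ 28.143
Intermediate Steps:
E(K) = 2*K
U = -10 (U = 1 - 11 = -10)
27 + E(8)*((9 + U)/(-16 + 2)) = 27 + (2*8)*((9 - 10)/(-16 + 2)) = 27 + 16*(-1/(-14)) = 27 + 16*(-1*(-1/14)) = 27 + 16*(1/14) = 27 + 8/7 = 197/7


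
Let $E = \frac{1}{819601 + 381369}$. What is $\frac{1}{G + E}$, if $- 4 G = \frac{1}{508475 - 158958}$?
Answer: $\frac{839518862980}{98549} \approx 8.5188 \cdot 10^{6}$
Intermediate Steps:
$E = \frac{1}{1200970} \approx 8.3266 \cdot 10^{-7}$
$G = - \frac{1}{1398068}$ ($G = - \frac{1}{4 \left(508475 - 158958\right)} = - \frac{1}{4 \cdot 349517} = \left(- \frac{1}{4}\right) \frac{1}{349517} = - \frac{1}{1398068} \approx -7.1527 \cdot 10^{-7}$)
$\frac{1}{G + E} = \frac{1}{- \frac{1}{1398068} + \frac{1}{1200970}} = \frac{1}{\frac{98549}{839518862980}} = \frac{839518862980}{98549}$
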